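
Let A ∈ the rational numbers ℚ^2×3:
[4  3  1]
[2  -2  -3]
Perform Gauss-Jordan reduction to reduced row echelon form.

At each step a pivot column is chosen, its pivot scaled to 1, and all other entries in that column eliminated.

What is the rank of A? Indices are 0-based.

pivot(0,0)=4: scale R0 → (1, 3/4, 1/4)
  clear (1,0): R1 −= (2)R0 → (0, -7/2, -7/2)
pivot(1,1)=-7/2: scale R1 → (0, 1, 1)
  clear (0,1): R0 −= (3/4)R1 → (1, 0, -1/2)

rank = 2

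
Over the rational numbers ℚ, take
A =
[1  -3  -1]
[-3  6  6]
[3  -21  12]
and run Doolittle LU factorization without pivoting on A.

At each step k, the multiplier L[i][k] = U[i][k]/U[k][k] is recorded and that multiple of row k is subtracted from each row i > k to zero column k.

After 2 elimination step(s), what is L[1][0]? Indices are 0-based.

k=0: U[0][0]=1
  eliminate (1,0): mult=-3, new row 1: (0, -3, 3); set L[1][0]=-3
  eliminate (2,0): mult=3, new row 2: (0, -12, 15); set L[2][0]=3
k=1: U[1][1]=-3
  eliminate (2,1): mult=4, new row 2: (0, 0, 3); set L[2][1]=4

L[1][0] = -3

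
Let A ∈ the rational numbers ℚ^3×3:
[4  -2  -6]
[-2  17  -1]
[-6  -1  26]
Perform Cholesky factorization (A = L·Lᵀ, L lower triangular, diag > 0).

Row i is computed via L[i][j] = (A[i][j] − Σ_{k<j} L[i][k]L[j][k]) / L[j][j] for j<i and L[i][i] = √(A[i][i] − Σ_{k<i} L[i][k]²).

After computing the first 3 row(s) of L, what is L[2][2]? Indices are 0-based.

L[2][2] = 4

Step 1: L[0][0] = √(4) = 2.
  L[1][0] = (-2) / L[0][0] = -1.
Step 2: L[1][1] = √(16) = 4.
  L[2][0] = (-6) / L[0][0] = -3.
  L[2][1] = (-4) / L[1][1] = -1.
Step 3: L[2][2] = √(16) = 4.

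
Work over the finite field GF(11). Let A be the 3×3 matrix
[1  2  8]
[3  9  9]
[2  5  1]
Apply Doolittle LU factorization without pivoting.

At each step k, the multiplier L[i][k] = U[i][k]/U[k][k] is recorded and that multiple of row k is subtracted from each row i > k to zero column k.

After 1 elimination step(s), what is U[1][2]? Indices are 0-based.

U[1][2] = 7

k=0: U[0][0]=1
  eliminate (1,0): mult=3, new row 1: (0, 3, 7); set L[1][0]=3
  eliminate (2,0): mult=2, new row 2: (0, 1, 7); set L[2][0]=2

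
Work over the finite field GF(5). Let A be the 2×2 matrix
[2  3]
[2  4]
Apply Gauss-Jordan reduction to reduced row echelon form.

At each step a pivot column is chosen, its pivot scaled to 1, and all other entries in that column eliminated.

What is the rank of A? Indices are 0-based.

pivot(0,0)=2: scale R0 → (1, 4)
  clear (1,0): R1 −= (2)R0 → (0, 1)
pivot(1,1)=1: scale R1 → (0, 1)
  clear (0,1): R0 −= (4)R1 → (1, 0)

rank = 2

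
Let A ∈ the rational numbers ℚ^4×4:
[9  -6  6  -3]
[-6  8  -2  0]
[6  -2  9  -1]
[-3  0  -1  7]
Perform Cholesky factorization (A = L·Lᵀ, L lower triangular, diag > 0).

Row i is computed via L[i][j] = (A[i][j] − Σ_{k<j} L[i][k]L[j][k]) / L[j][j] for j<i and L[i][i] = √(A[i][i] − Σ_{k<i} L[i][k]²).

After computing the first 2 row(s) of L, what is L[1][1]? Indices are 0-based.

Step 1: L[0][0] = √(9) = 3.
  L[1][0] = (-6) / L[0][0] = -2.
Step 2: L[1][1] = √(4) = 2.

L[1][1] = 2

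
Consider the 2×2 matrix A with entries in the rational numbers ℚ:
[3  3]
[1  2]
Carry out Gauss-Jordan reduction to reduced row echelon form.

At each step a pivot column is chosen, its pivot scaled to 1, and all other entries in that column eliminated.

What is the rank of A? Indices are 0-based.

rank = 2

[1] R0 /= 3  ⇒  (1, 1)
     R1 -= 1·R0  ⇒  (0, 1)
[2] R1 /= 1  ⇒  (0, 1)
     R0 -= 1·R1  ⇒  (1, 0)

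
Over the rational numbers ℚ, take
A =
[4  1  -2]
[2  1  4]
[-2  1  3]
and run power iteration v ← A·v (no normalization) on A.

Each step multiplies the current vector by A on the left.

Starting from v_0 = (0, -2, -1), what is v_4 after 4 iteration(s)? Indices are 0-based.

v_4 = (220, -426, -457)

v_0 = (0, -2, -1).
v_1 = A·v_0 = (0, -6, -5).
v_2 = A·v_1 = (4, -26, -21).
v_3 = A·v_2 = (32, -102, -97).
v_4 = A·v_3 = (220, -426, -457).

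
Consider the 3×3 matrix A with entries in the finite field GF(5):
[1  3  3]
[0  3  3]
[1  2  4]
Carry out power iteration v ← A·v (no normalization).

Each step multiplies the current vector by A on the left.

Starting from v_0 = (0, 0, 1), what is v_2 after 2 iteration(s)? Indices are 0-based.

v_2 = (4, 1, 0)

v_0 = (0, 0, 1).
v_1 = A·v_0 = (3, 3, 4).
v_2 = A·v_1 = (4, 1, 0).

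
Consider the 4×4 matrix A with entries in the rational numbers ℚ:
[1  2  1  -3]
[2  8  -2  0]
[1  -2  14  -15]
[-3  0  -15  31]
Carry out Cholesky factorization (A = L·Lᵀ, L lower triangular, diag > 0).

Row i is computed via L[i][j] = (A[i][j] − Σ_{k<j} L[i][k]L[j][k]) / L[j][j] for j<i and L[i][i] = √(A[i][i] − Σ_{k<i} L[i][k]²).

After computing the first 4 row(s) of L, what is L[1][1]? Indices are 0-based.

Step 1: L[0][0] = √(1) = 1.
  L[1][0] = (2) / L[0][0] = 2.
Step 2: L[1][1] = √(4) = 2.
  L[2][0] = (1) / L[0][0] = 1.
  L[2][1] = (-4) / L[1][1] = -2.
Step 3: L[2][2] = √(9) = 3.
  L[3][0] = (-3) / L[0][0] = -3.
  L[3][1] = (6) / L[1][1] = 3.
  L[3][2] = (-6) / L[2][2] = -2.
Step 4: L[3][3] = √(9) = 3.

L[1][1] = 2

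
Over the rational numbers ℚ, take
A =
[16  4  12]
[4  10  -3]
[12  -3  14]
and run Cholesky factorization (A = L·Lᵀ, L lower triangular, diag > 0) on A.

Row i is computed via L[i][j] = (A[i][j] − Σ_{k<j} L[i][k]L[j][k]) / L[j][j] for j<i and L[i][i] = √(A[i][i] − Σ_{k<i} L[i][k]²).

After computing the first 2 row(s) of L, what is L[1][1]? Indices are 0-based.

Step 1: L[0][0] = √(16) = 4.
  L[1][0] = (4) / L[0][0] = 1.
Step 2: L[1][1] = √(9) = 3.

L[1][1] = 3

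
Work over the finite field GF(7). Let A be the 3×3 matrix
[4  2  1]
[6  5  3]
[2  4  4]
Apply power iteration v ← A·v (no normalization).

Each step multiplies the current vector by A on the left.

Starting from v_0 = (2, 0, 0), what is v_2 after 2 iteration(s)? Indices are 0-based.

v_2 = (4, 1, 3)

v_0 = (2, 0, 0).
v_1 = A·v_0 = (1, 5, 4).
v_2 = A·v_1 = (4, 1, 3).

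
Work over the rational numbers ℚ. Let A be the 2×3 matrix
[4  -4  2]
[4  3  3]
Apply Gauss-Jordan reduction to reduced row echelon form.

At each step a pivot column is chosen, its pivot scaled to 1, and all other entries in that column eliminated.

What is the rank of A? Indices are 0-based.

pivot(0,0)=4: scale R0 → (1, -1, 1/2)
  clear (1,0): R1 −= (4)R0 → (0, 7, 1)
pivot(1,1)=7: scale R1 → (0, 1, 1/7)
  clear (0,1): R0 −= (-1)R1 → (1, 0, 9/14)

rank = 2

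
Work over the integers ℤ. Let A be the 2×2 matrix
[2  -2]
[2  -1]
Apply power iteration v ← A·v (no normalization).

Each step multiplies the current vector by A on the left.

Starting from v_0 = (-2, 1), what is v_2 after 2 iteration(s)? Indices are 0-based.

v_0 = (-2, 1).
v_1 = A·v_0 = (-6, -5).
v_2 = A·v_1 = (-2, -7).

v_2 = (-2, -7)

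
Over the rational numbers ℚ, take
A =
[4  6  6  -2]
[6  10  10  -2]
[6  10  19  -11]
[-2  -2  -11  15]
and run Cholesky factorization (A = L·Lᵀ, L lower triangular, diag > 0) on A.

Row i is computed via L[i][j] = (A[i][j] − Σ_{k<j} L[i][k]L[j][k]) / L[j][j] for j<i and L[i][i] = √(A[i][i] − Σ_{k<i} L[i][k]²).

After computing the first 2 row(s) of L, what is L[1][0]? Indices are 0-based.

L[1][0] = 3

Step 1: L[0][0] = √(4) = 2.
  L[1][0] = (6) / L[0][0] = 3.
Step 2: L[1][1] = √(1) = 1.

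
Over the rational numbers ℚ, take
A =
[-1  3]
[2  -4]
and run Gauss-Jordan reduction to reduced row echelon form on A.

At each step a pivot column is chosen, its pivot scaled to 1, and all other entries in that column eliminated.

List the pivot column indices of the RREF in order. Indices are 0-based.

[1] R0 /= -1  ⇒  (1, -3)
     R1 -= 2·R0  ⇒  (0, 2)
[2] R1 /= 2  ⇒  (0, 1)
     R0 -= -3·R1  ⇒  (1, 0)

pivot columns: 0, 1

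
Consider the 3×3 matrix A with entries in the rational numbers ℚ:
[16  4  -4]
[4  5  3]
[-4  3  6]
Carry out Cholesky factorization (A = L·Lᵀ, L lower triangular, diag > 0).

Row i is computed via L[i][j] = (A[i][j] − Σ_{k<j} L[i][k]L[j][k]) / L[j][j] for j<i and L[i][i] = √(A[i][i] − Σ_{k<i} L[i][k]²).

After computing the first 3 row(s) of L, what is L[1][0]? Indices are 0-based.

L[1][0] = 1

Step 1: L[0][0] = √(16) = 4.
  L[1][0] = (4) / L[0][0] = 1.
Step 2: L[1][1] = √(4) = 2.
  L[2][0] = (-4) / L[0][0] = -1.
  L[2][1] = (4) / L[1][1] = 2.
Step 3: L[2][2] = √(1) = 1.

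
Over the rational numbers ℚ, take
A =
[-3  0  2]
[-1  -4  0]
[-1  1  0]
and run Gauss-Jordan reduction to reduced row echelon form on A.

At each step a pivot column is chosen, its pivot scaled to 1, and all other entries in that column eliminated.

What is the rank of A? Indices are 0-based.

rank = 3

[1] R0 /= -3  ⇒  (1, 0, -2/3)
     R1 -= -1·R0  ⇒  (0, -4, -2/3)
     R2 -= -1·R0  ⇒  (0, 1, -2/3)
[2] R1 /= -4  ⇒  (0, 1, 1/6)
     R2 -= 1·R1  ⇒  (0, 0, -5/6)
[3] R2 /= -5/6  ⇒  (0, 0, 1)
     R0 -= -2/3·R2  ⇒  (1, 0, 0)
     R1 -= 1/6·R2  ⇒  (0, 1, 0)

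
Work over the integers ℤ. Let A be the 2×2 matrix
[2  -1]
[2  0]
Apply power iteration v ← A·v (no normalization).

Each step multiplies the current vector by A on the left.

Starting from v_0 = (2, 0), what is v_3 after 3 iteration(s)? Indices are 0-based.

v_0 = (2, 0).
v_1 = A·v_0 = (4, 4).
v_2 = A·v_1 = (4, 8).
v_3 = A·v_2 = (0, 8).

v_3 = (0, 8)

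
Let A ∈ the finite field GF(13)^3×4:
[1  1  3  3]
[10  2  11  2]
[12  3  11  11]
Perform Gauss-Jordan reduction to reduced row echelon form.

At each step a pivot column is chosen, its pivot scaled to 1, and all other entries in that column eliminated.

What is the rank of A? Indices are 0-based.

rank = 3

pivot(0,0)=1: scale R0 → (1, 1, 3, 3)
  clear (1,0): R1 −= (10)R0 → (0, 5, 7, 11)
  clear (2,0): R2 −= (12)R0 → (0, 4, 1, 1)
pivot(1,1)=5: scale R1 → (0, 1, 4, 10)
  clear (0,1): R0 −= (1)R1 → (1, 0, 12, 6)
  clear (2,1): R2 −= (4)R1 → (0, 0, 11, 0)
pivot(2,2)=11: scale R2 → (0, 0, 1, 0)
  clear (0,2): R0 −= (12)R2 → (1, 0, 0, 6)
  clear (1,2): R1 −= (4)R2 → (0, 1, 0, 10)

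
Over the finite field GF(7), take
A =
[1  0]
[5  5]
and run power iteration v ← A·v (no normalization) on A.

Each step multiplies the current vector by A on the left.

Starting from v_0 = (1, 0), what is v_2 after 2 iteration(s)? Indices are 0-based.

v_0 = (1, 0).
v_1 = A·v_0 = (1, 5).
v_2 = A·v_1 = (1, 2).

v_2 = (1, 2)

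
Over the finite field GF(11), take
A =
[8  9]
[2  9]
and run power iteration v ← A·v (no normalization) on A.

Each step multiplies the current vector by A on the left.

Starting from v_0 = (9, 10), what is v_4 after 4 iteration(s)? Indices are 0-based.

v_0 = (9, 10).
v_1 = A·v_0 = (8, 9).
v_2 = A·v_1 = (2, 9).
v_3 = A·v_2 = (9, 8).
v_4 = A·v_3 = (1, 2).

v_4 = (1, 2)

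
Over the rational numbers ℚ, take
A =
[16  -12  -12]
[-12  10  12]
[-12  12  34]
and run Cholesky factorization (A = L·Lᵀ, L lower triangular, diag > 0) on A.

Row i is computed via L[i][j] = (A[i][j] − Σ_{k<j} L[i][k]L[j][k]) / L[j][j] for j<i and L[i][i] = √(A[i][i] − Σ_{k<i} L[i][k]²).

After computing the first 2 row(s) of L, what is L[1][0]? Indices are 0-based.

L[1][0] = -3

Step 1: L[0][0] = √(16) = 4.
  L[1][0] = (-12) / L[0][0] = -3.
Step 2: L[1][1] = √(1) = 1.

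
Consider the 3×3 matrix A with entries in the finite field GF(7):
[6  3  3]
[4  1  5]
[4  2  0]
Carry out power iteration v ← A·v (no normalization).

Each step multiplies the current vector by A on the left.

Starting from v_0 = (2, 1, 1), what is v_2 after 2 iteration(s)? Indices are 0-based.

v_0 = (2, 1, 1).
v_1 = A·v_0 = (4, 0, 3).
v_2 = A·v_1 = (5, 3, 2).

v_2 = (5, 3, 2)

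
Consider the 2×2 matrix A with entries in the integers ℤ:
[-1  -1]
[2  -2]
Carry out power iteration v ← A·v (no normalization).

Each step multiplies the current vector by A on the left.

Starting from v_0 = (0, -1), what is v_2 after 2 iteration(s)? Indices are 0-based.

v_0 = (0, -1).
v_1 = A·v_0 = (1, 2).
v_2 = A·v_1 = (-3, -2).

v_2 = (-3, -2)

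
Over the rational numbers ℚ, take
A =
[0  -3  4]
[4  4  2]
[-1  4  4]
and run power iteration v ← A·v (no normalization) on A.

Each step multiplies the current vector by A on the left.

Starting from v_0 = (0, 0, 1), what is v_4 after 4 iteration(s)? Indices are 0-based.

v_4 = (168, 1164, 1640)

v_0 = (0, 0, 1).
v_1 = A·v_0 = (4, 2, 4).
v_2 = A·v_1 = (10, 32, 20).
v_3 = A·v_2 = (-16, 208, 198).
v_4 = A·v_3 = (168, 1164, 1640).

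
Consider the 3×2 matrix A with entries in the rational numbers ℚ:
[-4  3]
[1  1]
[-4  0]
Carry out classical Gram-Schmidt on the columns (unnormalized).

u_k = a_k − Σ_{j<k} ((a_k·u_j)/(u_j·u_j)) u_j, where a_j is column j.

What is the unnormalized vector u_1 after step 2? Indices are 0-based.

u_1 = (5/3, 4/3, -4/3)

Step 1: u_0 = a_0 = (-4, 1, -4).
Step 2: u_1 = a_1 − (-1/3)·u_0 = (5/3, 4/3, -4/3).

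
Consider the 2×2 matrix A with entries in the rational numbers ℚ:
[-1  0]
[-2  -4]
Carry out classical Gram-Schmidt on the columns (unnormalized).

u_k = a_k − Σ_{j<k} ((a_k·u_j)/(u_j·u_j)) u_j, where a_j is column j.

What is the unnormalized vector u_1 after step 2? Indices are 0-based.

u_1 = (8/5, -4/5)

Step 1: u_0 = a_0 = (-1, -2).
Step 2: u_1 = a_1 − (8/5)·u_0 = (8/5, -4/5).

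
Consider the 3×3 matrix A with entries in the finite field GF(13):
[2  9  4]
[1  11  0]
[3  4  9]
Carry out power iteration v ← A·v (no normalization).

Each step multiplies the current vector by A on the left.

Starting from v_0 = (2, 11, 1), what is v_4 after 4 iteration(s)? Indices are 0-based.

v_4 = (1, 7, 2)

v_0 = (2, 11, 1).
v_1 = A·v_0 = (3, 6, 7).
v_2 = A·v_1 = (10, 4, 5).
v_3 = A·v_2 = (11, 2, 0).
v_4 = A·v_3 = (1, 7, 2).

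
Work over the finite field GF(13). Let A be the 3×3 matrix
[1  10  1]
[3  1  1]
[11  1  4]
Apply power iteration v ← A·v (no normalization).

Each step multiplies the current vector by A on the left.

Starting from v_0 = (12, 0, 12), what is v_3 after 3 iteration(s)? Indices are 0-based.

v_3 = (10, 4, 5)

v_0 = (12, 0, 12).
v_1 = A·v_0 = (11, 9, 11).
v_2 = A·v_1 = (8, 1, 5).
v_3 = A·v_2 = (10, 4, 5).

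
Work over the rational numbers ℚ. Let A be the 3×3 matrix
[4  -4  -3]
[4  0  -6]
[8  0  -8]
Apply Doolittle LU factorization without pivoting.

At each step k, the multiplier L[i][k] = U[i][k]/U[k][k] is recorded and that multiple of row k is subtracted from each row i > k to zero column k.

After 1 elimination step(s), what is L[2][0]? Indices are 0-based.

L[2][0] = 2

Step 1: pivot at (0,0) is 4.
  row1 ← row1 − (1)·row0  ⇒  L[1][0]=1, U row1=(0, 4, -3)
  row2 ← row2 − (2)·row0  ⇒  L[2][0]=2, U row2=(0, 8, -2)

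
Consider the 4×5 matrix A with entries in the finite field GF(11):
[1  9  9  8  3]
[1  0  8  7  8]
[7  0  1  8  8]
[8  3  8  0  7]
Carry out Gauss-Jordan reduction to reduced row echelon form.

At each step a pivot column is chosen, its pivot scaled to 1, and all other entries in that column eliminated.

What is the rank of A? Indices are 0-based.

rank = 4

pivot(0,0)=1: scale R0 → (1, 9, 9, 8, 3)
  clear (1,0): R1 −= (1)R0 → (0, 2, 10, 10, 5)
  clear (2,0): R2 −= (7)R0 → (0, 3, 4, 7, 9)
  clear (3,0): R3 −= (8)R0 → (0, 8, 2, 2, 5)
pivot(1,1)=2: scale R1 → (0, 1, 5, 5, 8)
  clear (0,1): R0 −= (9)R1 → (1, 0, 8, 7, 8)
  clear (2,1): R2 −= (3)R1 → (0, 0, 0, 3, 7)
  clear (3,1): R3 −= (8)R1 → (0, 0, 6, 6, 7)
pivot(2,2): swap R2↔R3
pivot(2,2)=6: scale R2 → (0, 0, 1, 1, 3)
  clear (0,2): R0 −= (8)R2 → (1, 0, 0, 10, 6)
  clear (1,2): R1 −= (5)R2 → (0, 1, 0, 0, 4)
pivot(3,3)=3: scale R3 → (0, 0, 0, 1, 6)
  clear (0,3): R0 −= (10)R3 → (1, 0, 0, 0, 1)
  clear (2,3): R2 −= (1)R3 → (0, 0, 1, 0, 8)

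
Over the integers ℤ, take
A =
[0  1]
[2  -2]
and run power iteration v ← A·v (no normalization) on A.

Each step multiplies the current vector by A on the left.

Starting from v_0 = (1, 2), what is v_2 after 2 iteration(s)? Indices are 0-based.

v_2 = (-2, 8)

v_0 = (1, 2).
v_1 = A·v_0 = (2, -2).
v_2 = A·v_1 = (-2, 8).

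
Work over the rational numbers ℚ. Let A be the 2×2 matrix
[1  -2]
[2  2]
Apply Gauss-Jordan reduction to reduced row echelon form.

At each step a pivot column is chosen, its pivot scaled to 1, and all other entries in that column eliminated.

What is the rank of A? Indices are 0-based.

rank = 2

pivot(0,0)=1: scale R0 → (1, -2)
  clear (1,0): R1 −= (2)R0 → (0, 6)
pivot(1,1)=6: scale R1 → (0, 1)
  clear (0,1): R0 −= (-2)R1 → (1, 0)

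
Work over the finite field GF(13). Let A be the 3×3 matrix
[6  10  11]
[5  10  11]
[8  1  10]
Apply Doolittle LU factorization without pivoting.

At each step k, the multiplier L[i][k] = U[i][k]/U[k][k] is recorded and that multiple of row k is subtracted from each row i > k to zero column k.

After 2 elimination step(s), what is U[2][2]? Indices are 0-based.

U[2][2] = 5

Step 1: pivot at (0,0) is 6.
  row1 ← row1 − (3)·row0  ⇒  L[1][0]=3, U row1=(0, 6, 4)
  row2 ← row2 − (10)·row0  ⇒  L[2][0]=10, U row2=(0, 5, 4)
Step 2: pivot at (1,1) is 6.
  row2 ← row2 − (3)·row1  ⇒  L[2][1]=3, U row2=(0, 0, 5)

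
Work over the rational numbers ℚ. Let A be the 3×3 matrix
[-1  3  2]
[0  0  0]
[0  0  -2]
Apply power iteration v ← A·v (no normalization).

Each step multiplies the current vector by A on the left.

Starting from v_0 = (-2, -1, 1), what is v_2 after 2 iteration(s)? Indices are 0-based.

v_0 = (-2, -1, 1).
v_1 = A·v_0 = (1, 0, -2).
v_2 = A·v_1 = (-5, 0, 4).

v_2 = (-5, 0, 4)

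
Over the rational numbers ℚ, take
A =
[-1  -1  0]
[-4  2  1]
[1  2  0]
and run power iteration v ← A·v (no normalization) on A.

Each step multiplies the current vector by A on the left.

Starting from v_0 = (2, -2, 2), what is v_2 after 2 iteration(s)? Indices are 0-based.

v_2 = (10, -22, -20)

v_0 = (2, -2, 2).
v_1 = A·v_0 = (0, -10, -2).
v_2 = A·v_1 = (10, -22, -20).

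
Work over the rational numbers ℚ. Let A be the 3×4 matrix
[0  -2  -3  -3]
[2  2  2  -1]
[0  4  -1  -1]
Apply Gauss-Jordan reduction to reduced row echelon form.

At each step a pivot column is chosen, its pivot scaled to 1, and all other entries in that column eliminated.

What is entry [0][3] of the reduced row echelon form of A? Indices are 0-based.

step 1: exchange rows 0,1
step 1: normalize row 0 (÷2) = (1, 1, 1, -1/2)
step 2: normalize row 1 (÷-2) = (0, 1, 3/2, 3/2)
  row 0: subtract 1×row1 = (1, 0, -1/2, -2)
  row 2: subtract 4×row1 = (0, 0, -7, -7)
step 3: normalize row 2 (÷-7) = (0, 0, 1, 1)
  row 0: subtract -1/2×row2 = (1, 0, 0, -3/2)
  row 1: subtract 3/2×row2 = (0, 1, 0, 0)

M[0][3] = -3/2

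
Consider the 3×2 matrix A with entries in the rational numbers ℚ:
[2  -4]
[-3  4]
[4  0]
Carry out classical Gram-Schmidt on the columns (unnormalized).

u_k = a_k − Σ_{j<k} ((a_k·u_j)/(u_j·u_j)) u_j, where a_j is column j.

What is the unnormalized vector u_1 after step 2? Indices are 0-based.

u_1 = (-76/29, 56/29, 80/29)

Step 1: u_0 = a_0 = (2, -3, 4).
Step 2: u_1 = a_1 − (-20/29)·u_0 = (-76/29, 56/29, 80/29).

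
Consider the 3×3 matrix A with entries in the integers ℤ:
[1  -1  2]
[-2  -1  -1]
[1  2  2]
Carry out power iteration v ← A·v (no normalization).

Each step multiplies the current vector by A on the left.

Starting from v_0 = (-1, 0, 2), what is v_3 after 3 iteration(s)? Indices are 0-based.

v_0 = (-1, 0, 2).
v_1 = A·v_0 = (3, 0, 3).
v_2 = A·v_1 = (9, -9, 9).
v_3 = A·v_2 = (36, -18, 9).

v_3 = (36, -18, 9)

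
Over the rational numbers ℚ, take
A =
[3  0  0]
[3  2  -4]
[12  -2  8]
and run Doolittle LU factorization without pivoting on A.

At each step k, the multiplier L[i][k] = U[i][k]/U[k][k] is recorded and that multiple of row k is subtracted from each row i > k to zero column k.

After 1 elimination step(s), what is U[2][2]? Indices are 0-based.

Step 1: pivot at (0,0) is 3.
  row1 ← row1 − (1)·row0  ⇒  L[1][0]=1, U row1=(0, 2, -4)
  row2 ← row2 − (4)·row0  ⇒  L[2][0]=4, U row2=(0, -2, 8)

U[2][2] = 8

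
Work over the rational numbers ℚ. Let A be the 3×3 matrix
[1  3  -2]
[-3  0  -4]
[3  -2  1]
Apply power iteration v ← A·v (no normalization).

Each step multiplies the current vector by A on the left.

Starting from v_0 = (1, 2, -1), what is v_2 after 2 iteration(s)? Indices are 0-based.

v_2 = (16, -19, 23)

v_0 = (1, 2, -1).
v_1 = A·v_0 = (9, 1, -2).
v_2 = A·v_1 = (16, -19, 23).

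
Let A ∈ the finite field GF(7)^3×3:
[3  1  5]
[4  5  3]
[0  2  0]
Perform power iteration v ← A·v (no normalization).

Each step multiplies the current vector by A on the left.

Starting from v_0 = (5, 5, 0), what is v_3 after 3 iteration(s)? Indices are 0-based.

v_0 = (5, 5, 0).
v_1 = A·v_0 = (6, 3, 3).
v_2 = A·v_1 = (1, 6, 6).
v_3 = A·v_2 = (4, 3, 5).

v_3 = (4, 3, 5)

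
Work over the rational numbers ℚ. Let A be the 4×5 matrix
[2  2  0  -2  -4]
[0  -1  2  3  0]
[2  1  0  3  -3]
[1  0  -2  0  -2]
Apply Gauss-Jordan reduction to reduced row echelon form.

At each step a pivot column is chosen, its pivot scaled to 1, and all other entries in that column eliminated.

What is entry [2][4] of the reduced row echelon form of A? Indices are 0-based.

M[2][4] = -1/6

step 1: normalize row 0 (÷2) = (1, 1, 0, -1, -2)
  row 2: subtract 2×row0 = (0, -1, 0, 5, 1)
  row 3: subtract 1×row0 = (0, -1, -2, 1, 0)
step 2: normalize row 1 (÷-1) = (0, 1, -2, -3, 0)
  row 0: subtract 1×row1 = (1, 0, 2, 2, -2)
  row 2: subtract -1×row1 = (0, 0, -2, 2, 1)
  row 3: subtract -1×row1 = (0, 0, -4, -2, 0)
step 3: normalize row 2 (÷-2) = (0, 0, 1, -1, -1/2)
  row 0: subtract 2×row2 = (1, 0, 0, 4, -1)
  row 1: subtract -2×row2 = (0, 1, 0, -5, -1)
  row 3: subtract -4×row2 = (0, 0, 0, -6, -2)
step 4: normalize row 3 (÷-6) = (0, 0, 0, 1, 1/3)
  row 0: subtract 4×row3 = (1, 0, 0, 0, -7/3)
  row 1: subtract -5×row3 = (0, 1, 0, 0, 2/3)
  row 2: subtract -1×row3 = (0, 0, 1, 0, -1/6)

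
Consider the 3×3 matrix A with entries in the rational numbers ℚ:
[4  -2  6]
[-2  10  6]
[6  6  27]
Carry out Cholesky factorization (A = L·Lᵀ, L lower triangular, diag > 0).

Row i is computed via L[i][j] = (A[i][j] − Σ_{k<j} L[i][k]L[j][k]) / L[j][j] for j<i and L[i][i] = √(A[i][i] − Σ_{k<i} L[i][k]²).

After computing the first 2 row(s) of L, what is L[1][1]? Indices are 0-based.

Step 1: L[0][0] = √(4) = 2.
  L[1][0] = (-2) / L[0][0] = -1.
Step 2: L[1][1] = √(9) = 3.

L[1][1] = 3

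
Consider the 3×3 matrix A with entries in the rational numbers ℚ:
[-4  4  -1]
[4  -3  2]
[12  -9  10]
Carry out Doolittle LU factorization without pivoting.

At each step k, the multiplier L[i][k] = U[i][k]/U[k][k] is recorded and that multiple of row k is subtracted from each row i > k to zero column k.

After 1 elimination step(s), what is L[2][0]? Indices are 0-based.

L[2][0] = -3

[col 0] pivot -4
  R1 -= -1*R0 → (0, 1, 1)  (L[1][0] := -1)
  R2 -= -3*R0 → (0, 3, 7)  (L[2][0] := -3)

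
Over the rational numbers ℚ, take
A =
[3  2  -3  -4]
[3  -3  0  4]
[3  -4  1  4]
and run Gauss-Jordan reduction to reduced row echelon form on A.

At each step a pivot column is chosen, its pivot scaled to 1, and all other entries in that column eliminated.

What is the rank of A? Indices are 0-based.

pivot(0,0)=3: scale R0 → (1, 2/3, -1, -4/3)
  clear (1,0): R1 −= (3)R0 → (0, -5, 3, 8)
  clear (2,0): R2 −= (3)R0 → (0, -6, 4, 8)
pivot(1,1)=-5: scale R1 → (0, 1, -3/5, -8/5)
  clear (0,1): R0 −= (2/3)R1 → (1, 0, -3/5, -4/15)
  clear (2,1): R2 −= (-6)R1 → (0, 0, 2/5, -8/5)
pivot(2,2)=2/5: scale R2 → (0, 0, 1, -4)
  clear (0,2): R0 −= (-3/5)R2 → (1, 0, 0, -8/3)
  clear (1,2): R1 −= (-3/5)R2 → (0, 1, 0, -4)

rank = 3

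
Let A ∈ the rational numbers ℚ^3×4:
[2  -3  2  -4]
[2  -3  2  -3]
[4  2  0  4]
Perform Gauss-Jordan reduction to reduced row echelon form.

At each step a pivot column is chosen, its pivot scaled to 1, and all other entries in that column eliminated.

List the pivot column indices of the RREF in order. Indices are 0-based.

step 1: normalize row 0 (÷2) = (1, -3/2, 1, -2)
  row 1: subtract 2×row0 = (0, 0, 0, 1)
  row 2: subtract 4×row0 = (0, 8, -4, 12)
step 2: exchange rows 1,2
step 2: normalize row 1 (÷8) = (0, 1, -1/2, 3/2)
  row 0: subtract -3/2×row1 = (1, 0, 1/4, 1/4)
skip col 2 (zero from row 2)
step 3: normalize row 2 (÷1) = (0, 0, 0, 1)
  row 0: subtract 1/4×row2 = (1, 0, 1/4, 0)
  row 1: subtract 3/2×row2 = (0, 1, -1/2, 0)

pivot columns: 0, 1, 3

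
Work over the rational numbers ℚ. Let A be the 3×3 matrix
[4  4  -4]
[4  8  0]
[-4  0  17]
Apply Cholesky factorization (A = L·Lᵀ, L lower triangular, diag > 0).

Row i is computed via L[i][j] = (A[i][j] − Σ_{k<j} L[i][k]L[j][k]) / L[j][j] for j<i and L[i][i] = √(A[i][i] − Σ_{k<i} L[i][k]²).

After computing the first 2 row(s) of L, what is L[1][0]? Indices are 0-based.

L[1][0] = 2

Step 1: L[0][0] = √(4) = 2.
  L[1][0] = (4) / L[0][0] = 2.
Step 2: L[1][1] = √(4) = 2.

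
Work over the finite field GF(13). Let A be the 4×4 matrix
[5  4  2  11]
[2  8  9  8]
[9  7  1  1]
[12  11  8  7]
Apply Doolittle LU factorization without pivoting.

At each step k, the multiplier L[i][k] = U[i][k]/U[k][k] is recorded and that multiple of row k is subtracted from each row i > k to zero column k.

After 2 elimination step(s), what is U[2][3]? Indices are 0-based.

U[2][3] = 0

k=0: U[0][0]=5
  eliminate (1,0): mult=3, new row 1: (0, 9, 3, 1); set L[1][0]=3
  eliminate (2,0): mult=7, new row 2: (0, 5, 0, 2); set L[2][0]=7
  eliminate (3,0): mult=5, new row 3: (0, 4, 11, 4); set L[3][0]=5
k=1: U[1][1]=9
  eliminate (2,1): mult=2, new row 2: (0, 0, 7, 0); set L[2][1]=2
  eliminate (3,1): mult=12, new row 3: (0, 0, 1, 5); set L[3][1]=12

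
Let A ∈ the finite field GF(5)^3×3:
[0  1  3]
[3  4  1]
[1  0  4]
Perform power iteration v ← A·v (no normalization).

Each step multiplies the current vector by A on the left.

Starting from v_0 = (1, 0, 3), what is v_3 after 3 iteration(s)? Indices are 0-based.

v_3 = (2, 2, 4)

v_0 = (1, 0, 3).
v_1 = A·v_0 = (4, 1, 3).
v_2 = A·v_1 = (0, 4, 1).
v_3 = A·v_2 = (2, 2, 4).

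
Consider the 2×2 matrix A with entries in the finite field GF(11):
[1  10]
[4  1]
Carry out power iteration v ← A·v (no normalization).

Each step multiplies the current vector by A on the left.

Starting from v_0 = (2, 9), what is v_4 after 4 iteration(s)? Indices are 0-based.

v_4 = (6, 6)

v_0 = (2, 9).
v_1 = A·v_0 = (4, 6).
v_2 = A·v_1 = (9, 0).
v_3 = A·v_2 = (9, 3).
v_4 = A·v_3 = (6, 6).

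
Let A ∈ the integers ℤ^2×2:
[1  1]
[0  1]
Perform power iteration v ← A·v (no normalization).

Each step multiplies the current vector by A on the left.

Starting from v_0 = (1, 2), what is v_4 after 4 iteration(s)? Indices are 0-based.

v_0 = (1, 2).
v_1 = A·v_0 = (3, 2).
v_2 = A·v_1 = (5, 2).
v_3 = A·v_2 = (7, 2).
v_4 = A·v_3 = (9, 2).

v_4 = (9, 2)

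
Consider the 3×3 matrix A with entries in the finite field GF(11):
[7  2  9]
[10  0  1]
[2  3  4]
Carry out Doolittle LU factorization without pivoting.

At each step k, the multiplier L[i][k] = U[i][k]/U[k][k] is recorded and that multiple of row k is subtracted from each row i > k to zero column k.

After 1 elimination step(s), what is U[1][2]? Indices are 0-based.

U[1][2] = 7

[col 0] pivot 7
  R1 -= 3*R0 → (0, 5, 7)  (L[1][0] := 3)
  R2 -= 5*R0 → (0, 4, 3)  (L[2][0] := 5)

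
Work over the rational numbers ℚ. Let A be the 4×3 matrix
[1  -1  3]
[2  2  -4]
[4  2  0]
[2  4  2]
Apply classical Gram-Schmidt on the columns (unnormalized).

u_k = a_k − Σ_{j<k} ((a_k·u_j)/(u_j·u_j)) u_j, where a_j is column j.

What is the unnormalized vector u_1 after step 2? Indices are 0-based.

Step 1: u_0 = a_0 = (1, 2, 4, 2).
Step 2: u_1 = a_1 − (19/25)·u_0 = (-44/25, 12/25, -26/25, 62/25).

u_1 = (-44/25, 12/25, -26/25, 62/25)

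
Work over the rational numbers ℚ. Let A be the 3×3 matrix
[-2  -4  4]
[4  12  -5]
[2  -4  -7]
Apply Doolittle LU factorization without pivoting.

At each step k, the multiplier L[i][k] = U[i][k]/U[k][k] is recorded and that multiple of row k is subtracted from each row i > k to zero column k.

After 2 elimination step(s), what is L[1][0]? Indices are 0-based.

L[1][0] = -2

k=0: U[0][0]=-2
  eliminate (1,0): mult=-2, new row 1: (0, 4, 3); set L[1][0]=-2
  eliminate (2,0): mult=-1, new row 2: (0, -8, -3); set L[2][0]=-1
k=1: U[1][1]=4
  eliminate (2,1): mult=-2, new row 2: (0, 0, 3); set L[2][1]=-2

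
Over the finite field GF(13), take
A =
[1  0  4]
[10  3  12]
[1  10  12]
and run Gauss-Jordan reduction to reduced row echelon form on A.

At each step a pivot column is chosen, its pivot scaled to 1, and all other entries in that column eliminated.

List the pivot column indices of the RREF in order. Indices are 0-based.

pivot columns: 0, 1, 2

step 1: normalize row 0 (÷1) = (1, 0, 4)
  row 1: subtract 10×row0 = (0, 3, 11)
  row 2: subtract 1×row0 = (0, 10, 8)
step 2: normalize row 1 (÷3) = (0, 1, 8)
  row 2: subtract 10×row1 = (0, 0, 6)
step 3: normalize row 2 (÷6) = (0, 0, 1)
  row 0: subtract 4×row2 = (1, 0, 0)
  row 1: subtract 8×row2 = (0, 1, 0)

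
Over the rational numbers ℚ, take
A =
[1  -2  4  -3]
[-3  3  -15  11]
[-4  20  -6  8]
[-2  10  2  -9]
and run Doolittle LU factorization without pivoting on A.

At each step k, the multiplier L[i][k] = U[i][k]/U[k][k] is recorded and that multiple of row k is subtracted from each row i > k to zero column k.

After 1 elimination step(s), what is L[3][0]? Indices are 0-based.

[col 0] pivot 1
  R1 -= -3*R0 → (0, -3, -3, 2)  (L[1][0] := -3)
  R2 -= -4*R0 → (0, 12, 10, -4)  (L[2][0] := -4)
  R3 -= -2*R0 → (0, 6, 10, -15)  (L[3][0] := -2)

L[3][0] = -2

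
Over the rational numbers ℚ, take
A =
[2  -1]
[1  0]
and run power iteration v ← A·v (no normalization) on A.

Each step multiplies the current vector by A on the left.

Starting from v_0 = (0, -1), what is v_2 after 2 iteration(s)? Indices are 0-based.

v_2 = (2, 1)

v_0 = (0, -1).
v_1 = A·v_0 = (1, 0).
v_2 = A·v_1 = (2, 1).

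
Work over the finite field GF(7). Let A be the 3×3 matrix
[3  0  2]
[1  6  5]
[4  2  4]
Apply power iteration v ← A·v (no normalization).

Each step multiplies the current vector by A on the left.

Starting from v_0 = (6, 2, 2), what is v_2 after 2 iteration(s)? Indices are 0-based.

v_0 = (6, 2, 2).
v_1 = A·v_0 = (1, 0, 1).
v_2 = A·v_1 = (5, 6, 1).

v_2 = (5, 6, 1)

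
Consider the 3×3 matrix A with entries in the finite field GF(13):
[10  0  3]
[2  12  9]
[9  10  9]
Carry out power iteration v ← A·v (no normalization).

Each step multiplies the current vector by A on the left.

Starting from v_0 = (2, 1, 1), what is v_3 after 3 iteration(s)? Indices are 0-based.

v_3 = (8, 2, 4)

v_0 = (2, 1, 1).
v_1 = A·v_0 = (10, 12, 11).
v_2 = A·v_1 = (3, 3, 10).
v_3 = A·v_2 = (8, 2, 4).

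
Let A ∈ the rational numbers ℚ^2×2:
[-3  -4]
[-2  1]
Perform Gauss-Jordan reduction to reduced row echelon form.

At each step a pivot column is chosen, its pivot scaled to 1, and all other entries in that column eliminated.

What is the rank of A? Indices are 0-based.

rank = 2

[1] R0 /= -3  ⇒  (1, 4/3)
     R1 -= -2·R0  ⇒  (0, 11/3)
[2] R1 /= 11/3  ⇒  (0, 1)
     R0 -= 4/3·R1  ⇒  (1, 0)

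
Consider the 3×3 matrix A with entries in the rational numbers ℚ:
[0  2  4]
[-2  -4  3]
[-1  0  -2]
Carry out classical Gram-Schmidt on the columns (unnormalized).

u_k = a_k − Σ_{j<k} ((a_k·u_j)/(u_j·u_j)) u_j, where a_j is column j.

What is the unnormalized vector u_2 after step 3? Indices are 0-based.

Step 1: u_0 = a_0 = (0, -2, -1).
Step 2: u_1 = a_1 − (8/5)·u_0 = (2, -4/5, 8/5).
Step 3: u_2 = a_2 − (-4/5)·u_0 − (1/3)·u_1 = (10/3, 5/3, -10/3).

u_2 = (10/3, 5/3, -10/3)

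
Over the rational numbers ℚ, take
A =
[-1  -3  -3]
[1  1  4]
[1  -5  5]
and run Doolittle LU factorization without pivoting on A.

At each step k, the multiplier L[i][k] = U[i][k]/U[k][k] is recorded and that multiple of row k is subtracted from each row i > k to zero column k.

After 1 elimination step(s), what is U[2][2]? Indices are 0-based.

U[2][2] = 2

[col 0] pivot -1
  R1 -= -1*R0 → (0, -2, 1)  (L[1][0] := -1)
  R2 -= -1*R0 → (0, -8, 2)  (L[2][0] := -1)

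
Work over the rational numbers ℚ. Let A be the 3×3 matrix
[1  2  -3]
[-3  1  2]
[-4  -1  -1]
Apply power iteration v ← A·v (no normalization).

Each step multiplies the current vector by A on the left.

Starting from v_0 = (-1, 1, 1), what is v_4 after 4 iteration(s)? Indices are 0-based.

v_4 = (140, -168, -116)

v_0 = (-1, 1, 1).
v_1 = A·v_0 = (-2, 6, 2).
v_2 = A·v_1 = (4, 16, 0).
v_3 = A·v_2 = (36, 4, -32).
v_4 = A·v_3 = (140, -168, -116).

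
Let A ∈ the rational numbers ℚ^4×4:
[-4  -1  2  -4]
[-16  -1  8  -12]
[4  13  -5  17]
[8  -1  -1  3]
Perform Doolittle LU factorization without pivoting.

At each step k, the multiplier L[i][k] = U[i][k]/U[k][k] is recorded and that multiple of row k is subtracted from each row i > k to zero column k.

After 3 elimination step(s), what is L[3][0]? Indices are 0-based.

L[3][0] = -2

[col 0] pivot -4
  R1 -= 4*R0 → (0, 3, 0, 4)  (L[1][0] := 4)
  R2 -= -1*R0 → (0, 12, -3, 13)  (L[2][0] := -1)
  R3 -= -2*R0 → (0, -3, 3, -5)  (L[3][0] := -2)
[col 1] pivot 3
  R2 -= 4*R1 → (0, 0, -3, -3)  (L[2][1] := 4)
  R3 -= -1*R1 → (0, 0, 3, -1)  (L[3][1] := -1)
[col 2] pivot -3
  R3 -= -1*R2 → (0, 0, 0, -4)  (L[3][2] := -1)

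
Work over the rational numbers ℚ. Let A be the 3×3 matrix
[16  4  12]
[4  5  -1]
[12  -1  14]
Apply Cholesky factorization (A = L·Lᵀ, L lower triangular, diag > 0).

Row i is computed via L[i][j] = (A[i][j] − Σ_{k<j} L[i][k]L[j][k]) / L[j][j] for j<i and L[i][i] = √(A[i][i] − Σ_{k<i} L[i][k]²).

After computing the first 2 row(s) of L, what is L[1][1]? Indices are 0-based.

L[1][1] = 2

Step 1: L[0][0] = √(16) = 4.
  L[1][0] = (4) / L[0][0] = 1.
Step 2: L[1][1] = √(4) = 2.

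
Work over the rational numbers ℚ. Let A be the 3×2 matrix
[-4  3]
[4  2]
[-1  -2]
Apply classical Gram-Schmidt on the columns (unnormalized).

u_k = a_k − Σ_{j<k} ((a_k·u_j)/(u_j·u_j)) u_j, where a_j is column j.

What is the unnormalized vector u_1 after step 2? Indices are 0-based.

Step 1: u_0 = a_0 = (-4, 4, -1).
Step 2: u_1 = a_1 − (-2/33)·u_0 = (91/33, 74/33, -68/33).

u_1 = (91/33, 74/33, -68/33)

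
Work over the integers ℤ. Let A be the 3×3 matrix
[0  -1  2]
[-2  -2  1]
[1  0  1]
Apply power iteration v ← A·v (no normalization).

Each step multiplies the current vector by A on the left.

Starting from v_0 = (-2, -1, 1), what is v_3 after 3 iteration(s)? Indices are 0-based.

v_3 = (25, 62, -7)

v_0 = (-2, -1, 1).
v_1 = A·v_0 = (3, 7, -1).
v_2 = A·v_1 = (-9, -21, 2).
v_3 = A·v_2 = (25, 62, -7).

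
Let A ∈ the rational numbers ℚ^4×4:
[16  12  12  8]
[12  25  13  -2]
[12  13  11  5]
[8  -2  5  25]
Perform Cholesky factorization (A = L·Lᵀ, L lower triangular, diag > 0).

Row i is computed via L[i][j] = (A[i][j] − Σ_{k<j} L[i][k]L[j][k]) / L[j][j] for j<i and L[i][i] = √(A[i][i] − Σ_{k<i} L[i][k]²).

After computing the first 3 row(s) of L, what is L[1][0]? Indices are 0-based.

Step 1: L[0][0] = √(16) = 4.
  L[1][0] = (12) / L[0][0] = 3.
Step 2: L[1][1] = √(16) = 4.
  L[2][0] = (12) / L[0][0] = 3.
  L[2][1] = (4) / L[1][1] = 1.
Step 3: L[2][2] = √(1) = 1.

L[1][0] = 3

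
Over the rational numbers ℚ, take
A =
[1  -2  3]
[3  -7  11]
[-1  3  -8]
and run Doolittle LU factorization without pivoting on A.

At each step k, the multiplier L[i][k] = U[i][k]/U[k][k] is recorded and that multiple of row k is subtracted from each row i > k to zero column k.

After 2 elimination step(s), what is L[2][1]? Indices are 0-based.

L[2][1] = -1

Step 1: pivot at (0,0) is 1.
  row1 ← row1 − (3)·row0  ⇒  L[1][0]=3, U row1=(0, -1, 2)
  row2 ← row2 − (-1)·row0  ⇒  L[2][0]=-1, U row2=(0, 1, -5)
Step 2: pivot at (1,1) is -1.
  row2 ← row2 − (-1)·row1  ⇒  L[2][1]=-1, U row2=(0, 0, -3)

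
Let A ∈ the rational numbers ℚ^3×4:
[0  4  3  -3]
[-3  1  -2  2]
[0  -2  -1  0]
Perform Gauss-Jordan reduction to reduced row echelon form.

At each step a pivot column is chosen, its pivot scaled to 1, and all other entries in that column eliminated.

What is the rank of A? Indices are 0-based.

pivot(0,0): swap R0↔R1
pivot(0,0)=-3: scale R0 → (1, -1/3, 2/3, -2/3)
pivot(1,1)=4: scale R1 → (0, 1, 3/4, -3/4)
  clear (0,1): R0 −= (-1/3)R1 → (1, 0, 11/12, -11/12)
  clear (2,1): R2 −= (-2)R1 → (0, 0, 1/2, -3/2)
pivot(2,2)=1/2: scale R2 → (0, 0, 1, -3)
  clear (0,2): R0 −= (11/12)R2 → (1, 0, 0, 11/6)
  clear (1,2): R1 −= (3/4)R2 → (0, 1, 0, 3/2)

rank = 3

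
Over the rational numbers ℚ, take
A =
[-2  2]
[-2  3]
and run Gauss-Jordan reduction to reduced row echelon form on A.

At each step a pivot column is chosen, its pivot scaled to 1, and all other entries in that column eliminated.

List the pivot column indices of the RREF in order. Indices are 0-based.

step 1: normalize row 0 (÷-2) = (1, -1)
  row 1: subtract -2×row0 = (0, 1)
step 2: normalize row 1 (÷1) = (0, 1)
  row 0: subtract -1×row1 = (1, 0)

pivot columns: 0, 1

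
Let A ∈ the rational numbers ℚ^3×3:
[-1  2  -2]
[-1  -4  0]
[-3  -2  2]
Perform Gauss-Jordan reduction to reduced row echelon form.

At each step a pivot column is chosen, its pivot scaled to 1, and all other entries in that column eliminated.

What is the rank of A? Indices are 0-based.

[1] R0 /= -1  ⇒  (1, -2, 2)
     R1 -= -1·R0  ⇒  (0, -6, 2)
     R2 -= -3·R0  ⇒  (0, -8, 8)
[2] R1 /= -6  ⇒  (0, 1, -1/3)
     R0 -= -2·R1  ⇒  (1, 0, 4/3)
     R2 -= -8·R1  ⇒  (0, 0, 16/3)
[3] R2 /= 16/3  ⇒  (0, 0, 1)
     R0 -= 4/3·R2  ⇒  (1, 0, 0)
     R1 -= -1/3·R2  ⇒  (0, 1, 0)

rank = 3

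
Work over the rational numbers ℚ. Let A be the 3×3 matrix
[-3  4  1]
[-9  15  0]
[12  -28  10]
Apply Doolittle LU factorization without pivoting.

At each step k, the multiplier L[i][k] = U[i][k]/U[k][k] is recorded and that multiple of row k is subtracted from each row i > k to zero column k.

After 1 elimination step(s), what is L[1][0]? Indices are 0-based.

[col 0] pivot -3
  R1 -= 3*R0 → (0, 3, -3)  (L[1][0] := 3)
  R2 -= -4*R0 → (0, -12, 14)  (L[2][0] := -4)

L[1][0] = 3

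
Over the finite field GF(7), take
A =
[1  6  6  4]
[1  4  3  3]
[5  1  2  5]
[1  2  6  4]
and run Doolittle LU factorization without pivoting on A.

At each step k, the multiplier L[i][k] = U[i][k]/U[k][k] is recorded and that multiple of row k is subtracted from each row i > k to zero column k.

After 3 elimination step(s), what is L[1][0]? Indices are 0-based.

k=0: U[0][0]=1
  eliminate (1,0): mult=1, new row 1: (0, 5, 4, 6); set L[1][0]=1
  eliminate (2,0): mult=5, new row 2: (0, 6, 0, 6); set L[2][0]=5
  eliminate (3,0): mult=1, new row 3: (0, 3, 0, 0); set L[3][0]=1
k=1: U[1][1]=5
  eliminate (2,1): mult=4, new row 2: (0, 0, 5, 3); set L[2][1]=4
  eliminate (3,1): mult=2, new row 3: (0, 0, 6, 2); set L[3][1]=2
k=2: U[2][2]=5
  eliminate (3,2): mult=4, new row 3: (0, 0, 0, 4); set L[3][2]=4

L[1][0] = 1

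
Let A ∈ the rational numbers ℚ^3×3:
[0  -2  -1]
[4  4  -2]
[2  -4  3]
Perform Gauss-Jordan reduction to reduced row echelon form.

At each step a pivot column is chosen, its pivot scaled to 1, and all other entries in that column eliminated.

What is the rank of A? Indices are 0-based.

rank = 3

pivot(0,0): swap R0↔R1
pivot(0,0)=4: scale R0 → (1, 1, -1/2)
  clear (2,0): R2 −= (2)R0 → (0, -6, 4)
pivot(1,1)=-2: scale R1 → (0, 1, 1/2)
  clear (0,1): R0 −= (1)R1 → (1, 0, -1)
  clear (2,1): R2 −= (-6)R1 → (0, 0, 7)
pivot(2,2)=7: scale R2 → (0, 0, 1)
  clear (0,2): R0 −= (-1)R2 → (1, 0, 0)
  clear (1,2): R1 −= (1/2)R2 → (0, 1, 0)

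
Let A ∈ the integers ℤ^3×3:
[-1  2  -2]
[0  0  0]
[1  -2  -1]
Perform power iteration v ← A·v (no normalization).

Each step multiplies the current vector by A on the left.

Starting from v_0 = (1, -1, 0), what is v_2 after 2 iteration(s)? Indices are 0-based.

v_0 = (1, -1, 0).
v_1 = A·v_0 = (-3, 0, 3).
v_2 = A·v_1 = (-3, 0, -6).

v_2 = (-3, 0, -6)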